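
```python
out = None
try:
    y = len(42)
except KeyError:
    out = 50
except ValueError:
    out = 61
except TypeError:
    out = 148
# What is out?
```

Step-by-step execution trace:
1. `y = len(42)` raises TypeError.
2. `except KeyError` does not match TypeError; skipped.
3. `except ValueError` does not match TypeError; skipped.
4. `except TypeError` matches → out = 148.
Result: 148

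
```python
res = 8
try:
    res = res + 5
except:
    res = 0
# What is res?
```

Step-by-step execution trace:
1. res starts at 8.
2. try: `res = res + 5` → res = 13. No exception raised.
3. `except` is skipped.
Result: 13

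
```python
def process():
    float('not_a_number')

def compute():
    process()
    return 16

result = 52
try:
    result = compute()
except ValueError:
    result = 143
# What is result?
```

Step-by-step execution trace:
1. result starts at 52.
2. try: `compute()` calls `process()`.
3. `process()` evaluates `float('not_a_number')`, which raises ValueError; it propagates through compute (uncaught).
4. `return 16` in compute is not reached; the assignment to result does not complete.
5. `except ValueError` matches → result = 143.
Result: 143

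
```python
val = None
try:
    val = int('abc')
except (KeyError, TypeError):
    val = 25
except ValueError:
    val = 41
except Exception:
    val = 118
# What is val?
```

Step-by-step execution trace:
1. `val = int('abc')` raises ValueError.
2. `except (KeyError, TypeError)` does not match ValueError; skipped.
3. `except ValueError` matches (exact type match) → val = 41.
4. `except Exception` is not reached.
Result: 41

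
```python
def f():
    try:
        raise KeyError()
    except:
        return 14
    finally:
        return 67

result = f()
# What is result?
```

Step-by-step execution trace:
1. `f()` enters try: `raise KeyError()` raises KeyError.
2. bare `except` matches → `return 14` sets pending return value 14.
3. Before returning, `finally: return 67` runs and overrides the pending return.
4. f() returns 67 → result = 67.
Result: 67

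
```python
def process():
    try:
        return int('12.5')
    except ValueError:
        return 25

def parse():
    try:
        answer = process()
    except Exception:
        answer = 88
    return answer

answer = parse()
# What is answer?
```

Step-by-step execution trace:
1. `parse()` calls `process()`.
2. In process: `int('12.5')` raises ValueError; `except ValueError` catches it → returns 25.
3. In parse: `answer = process()` → answer = 25. No exception reaches parse.
4. `except Exception` is skipped; parse returns 25.
5. answer = 25.
Result: 25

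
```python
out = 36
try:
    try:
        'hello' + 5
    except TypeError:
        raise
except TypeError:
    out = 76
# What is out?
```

Step-by-step execution trace:
1. Inner try: `'hello' + 5` raises TypeError.
2. Inner `except TypeError` matches; bare `raise` re-raises the same TypeError.
3. Outer `except TypeError` matches → out = 76.
Result: 76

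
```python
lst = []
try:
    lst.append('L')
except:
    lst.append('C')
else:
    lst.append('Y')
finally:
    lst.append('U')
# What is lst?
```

Step-by-step execution trace:
1. try: `lst.append('L')` → lst = ['L']. No exception raised.
2. `except` is skipped.
3. `else` runs: `lst.append('Y')` → lst = ['L', 'Y'].
4. `finally` always runs: `lst.append('U')` → lst = ['L', 'Y', 'U'].
Result: ['L', 'Y', 'U']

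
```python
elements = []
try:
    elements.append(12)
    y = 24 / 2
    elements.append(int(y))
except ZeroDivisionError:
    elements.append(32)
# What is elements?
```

Step-by-step execution trace:
1. try: `elements.append(12)` → elements = [12].
2. `y = 24 / 2` → y = 12.0. No exception raised.
3. `elements.append(int(y))` → elements = [12, 12].
4. `except ZeroDivisionError` is skipped (no exception was raised).
Result: [12, 12]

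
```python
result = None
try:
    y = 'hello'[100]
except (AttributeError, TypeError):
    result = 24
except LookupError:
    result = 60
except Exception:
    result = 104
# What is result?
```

Step-by-step execution trace:
1. `y = 'hello'[100]` raises IndexError.
2. `except (AttributeError, TypeError)` does not match IndexError; skipped.
3. `except LookupError` matches (IndexError is a subclass of LookupError) → result = 60.
4. `except Exception` is not reached.
Result: 60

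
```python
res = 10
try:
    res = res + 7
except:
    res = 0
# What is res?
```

Step-by-step execution trace:
1. res starts at 10.
2. try: `res = res + 7` → res = 17. No exception raised.
3. `except` is skipped.
Result: 17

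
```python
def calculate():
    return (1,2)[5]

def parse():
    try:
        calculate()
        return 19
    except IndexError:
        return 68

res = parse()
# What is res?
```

Step-by-step execution trace:
1. `parse()` calls `calculate()`.
2. `calculate()` evaluates `(1,2)[5]`, which raises IndexError; it propagates to the caller.
3. `return 19` is not reached.
4. `except IndexError` in parse matches → returns 68.
5. res = 68.
Result: 68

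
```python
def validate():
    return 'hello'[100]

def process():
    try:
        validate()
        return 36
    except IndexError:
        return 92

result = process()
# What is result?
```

Step-by-step execution trace:
1. `process()` calls `validate()`.
2. `validate()` evaluates `'hello'[100]`, which raises IndexError; it propagates to the caller.
3. `return 36` is not reached.
4. `except IndexError` in process matches → returns 92.
5. result = 92.
Result: 92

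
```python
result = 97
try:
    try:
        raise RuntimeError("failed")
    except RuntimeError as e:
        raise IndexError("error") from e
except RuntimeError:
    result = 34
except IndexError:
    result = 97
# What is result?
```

Step-by-step execution trace:
1. Inner try raises RuntimeError; inner `except RuntimeError as e` catches it.
2. `raise IndexError(...) from e` raises IndexError (RuntimeError is attached as __cause__, but only IndexError is active).
3. Outer `except RuntimeError` does not match IndexError; skipped.
4. Outer `except IndexError` matches → result = 97.
Result: 97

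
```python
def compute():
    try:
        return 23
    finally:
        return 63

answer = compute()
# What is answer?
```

Step-by-step execution trace:
1. `compute()` enters try: `return 23` sets pending return value 23.
2. Before returning, `finally: return 63` runs and overrides the pending return.
3. compute() returns 63 → answer = 63.
Result: 63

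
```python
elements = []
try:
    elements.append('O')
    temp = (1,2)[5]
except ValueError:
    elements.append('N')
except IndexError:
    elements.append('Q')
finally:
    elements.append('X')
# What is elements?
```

Step-by-step execution trace:
1. try: `elements.append('O')` → elements = ['O'].
2. `temp = (1,2)[5]` raises IndexError.
3. `except ValueError` does not match IndexError; skipped.
4. `except IndexError` matches → `elements.append('Q')` → elements = ['O', 'Q'].
5. finally always runs: `elements.append('X')` → elements = ['O', 'Q', 'X'].
Result: ['O', 'Q', 'X']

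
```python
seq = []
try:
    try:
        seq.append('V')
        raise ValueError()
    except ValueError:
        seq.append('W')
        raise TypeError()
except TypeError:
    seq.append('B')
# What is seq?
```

Step-by-step execution trace:
1. Inner try: `seq.append('V')` → seq = ['V'].
2. `raise ValueError()` raises ValueError.
3. Inner `except ValueError` matches → `seq.append('W')` → seq = ['V', 'W'].
4. `raise TypeError()` raises TypeError; propagates to outer try.
5. Outer `except TypeError` matches → `seq.append('B')` → seq = ['V', 'W', 'B'].
Result: ['V', 'W', 'B']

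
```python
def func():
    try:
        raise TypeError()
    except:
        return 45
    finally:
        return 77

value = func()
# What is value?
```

Step-by-step execution trace:
1. `func()` enters try: `raise TypeError()` raises TypeError.
2. bare `except` matches → `return 45` sets pending return value 45.
3. Before returning, `finally: return 77` runs and overrides the pending return.
4. func() returns 77 → value = 77.
Result: 77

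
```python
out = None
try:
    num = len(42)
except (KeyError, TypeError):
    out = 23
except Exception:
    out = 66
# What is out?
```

Step-by-step execution trace:
1. `num = len(42)` raises TypeError.
2. `except (KeyError, TypeError)` matches (TypeError is in the tuple) → out = 23.
3. `except Exception` is not reached.
Result: 23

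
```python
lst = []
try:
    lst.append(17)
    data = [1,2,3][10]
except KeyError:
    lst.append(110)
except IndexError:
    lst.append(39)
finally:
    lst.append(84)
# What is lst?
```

Step-by-step execution trace:
1. try: `lst.append(17)` → lst = [17].
2. `data = [1,2,3][10]` raises IndexError.
3. `except KeyError` does not match IndexError; skipped.
4. `except IndexError` matches → `lst.append(39)` → lst = [17, 39].
5. finally always runs: `lst.append(84)` → lst = [17, 39, 84].
Result: [17, 39, 84]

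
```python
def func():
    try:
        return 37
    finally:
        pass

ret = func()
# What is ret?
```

Step-by-step execution trace:
1. `func()` enters try: `return 37` sets pending return value 37.
2. Before returning, `finally: pass` runs (no effect).
3. func() returns 37 → ret = 37.
Result: 37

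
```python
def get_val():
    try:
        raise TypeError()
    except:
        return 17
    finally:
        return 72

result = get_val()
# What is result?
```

Step-by-step execution trace:
1. `get_val()` enters try: `raise TypeError()` raises TypeError.
2. bare `except` matches → `return 17` sets pending return value 17.
3. Before returning, `finally: return 72` runs and overrides the pending return.
4. get_val() returns 72 → result = 72.
Result: 72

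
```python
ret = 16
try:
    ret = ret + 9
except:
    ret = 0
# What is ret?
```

Step-by-step execution trace:
1. ret starts at 16.
2. try: `ret = ret + 9` → ret = 25. No exception raised.
3. `except` is skipped.
Result: 25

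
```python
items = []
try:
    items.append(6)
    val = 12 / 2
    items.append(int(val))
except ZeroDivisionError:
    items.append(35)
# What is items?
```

Step-by-step execution trace:
1. try: `items.append(6)` → items = [6].
2. `val = 12 / 2` → val = 6.0. No exception raised.
3. `items.append(int(val))` → items = [6, 6].
4. `except ZeroDivisionError` is skipped (no exception was raised).
Result: [6, 6]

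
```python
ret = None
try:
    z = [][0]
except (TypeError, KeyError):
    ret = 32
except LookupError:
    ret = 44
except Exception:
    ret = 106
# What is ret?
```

Step-by-step execution trace:
1. `z = [][0]` raises IndexError.
2. `except (TypeError, KeyError)` does not match IndexError; skipped.
3. `except LookupError` matches (IndexError is a subclass of LookupError) → ret = 44.
4. `except Exception` is not reached.
Result: 44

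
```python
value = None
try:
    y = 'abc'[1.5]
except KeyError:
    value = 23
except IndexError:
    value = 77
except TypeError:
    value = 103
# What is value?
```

Step-by-step execution trace:
1. `y = 'abc'[1.5]` raises TypeError.
2. `except KeyError` does not match TypeError; skipped.
3. `except IndexError` does not match TypeError; skipped.
4. `except TypeError` matches → value = 103.
Result: 103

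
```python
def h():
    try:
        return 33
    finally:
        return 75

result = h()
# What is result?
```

Step-by-step execution trace:
1. `h()` enters try: `return 33` sets pending return value 33.
2. Before returning, `finally: return 75` runs and overrides the pending return.
3. h() returns 75 → result = 75.
Result: 75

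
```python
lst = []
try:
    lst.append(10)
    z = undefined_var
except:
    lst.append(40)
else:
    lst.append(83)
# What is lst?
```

Step-by-step execution trace:
1. try: `lst.append(10)` → lst = [10].
2. `z = undefined_var` raises NameError.
3. bare `except` matches → `lst.append(40)` → lst = [10, 40].
4. `else` is skipped (an exception was raised).
Result: [10, 40]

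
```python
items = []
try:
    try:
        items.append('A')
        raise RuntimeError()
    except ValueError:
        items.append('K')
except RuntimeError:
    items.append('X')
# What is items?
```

Step-by-step execution trace:
1. Inner try: `items.append('A')` → items = ['A'].
2. `raise RuntimeError()` raises RuntimeError.
3. Inner `except ValueError` does not match RuntimeError; exception propagates to outer try.
4. Outer `except RuntimeError` matches → `items.append('X')` → items = ['A', 'X'].
Result: ['A', 'X']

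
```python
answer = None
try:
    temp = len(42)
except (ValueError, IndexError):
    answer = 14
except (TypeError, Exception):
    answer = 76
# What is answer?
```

Step-by-step execution trace:
1. `temp = len(42)` raises TypeError.
2. `except (ValueError, IndexError)` does not match TypeError; skipped.
3. `except (TypeError, Exception)` matches (TypeError is in the tuple) → answer = 76.
Result: 76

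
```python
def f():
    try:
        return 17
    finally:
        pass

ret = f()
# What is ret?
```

Step-by-step execution trace:
1. `f()` enters try: `return 17` sets pending return value 17.
2. Before returning, `finally: pass` runs (no effect).
3. f() returns 17 → ret = 17.
Result: 17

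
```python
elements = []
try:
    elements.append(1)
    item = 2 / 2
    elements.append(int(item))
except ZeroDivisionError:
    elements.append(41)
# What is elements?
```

Step-by-step execution trace:
1. try: `elements.append(1)` → elements = [1].
2. `item = 2 / 2` → item = 1.0. No exception raised.
3. `elements.append(int(item))` → elements = [1, 1].
4. `except ZeroDivisionError` is skipped (no exception was raised).
Result: [1, 1]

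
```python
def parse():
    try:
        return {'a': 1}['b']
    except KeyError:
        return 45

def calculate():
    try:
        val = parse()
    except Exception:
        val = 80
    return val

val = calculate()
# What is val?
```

Step-by-step execution trace:
1. `calculate()` calls `parse()`.
2. In parse: `{'a': 1}['b']` raises KeyError; `except KeyError` catches it → returns 45.
3. In calculate: `val = parse()` → val = 45. No exception reaches calculate.
4. `except Exception` is skipped; calculate returns 45.
5. val = 45.
Result: 45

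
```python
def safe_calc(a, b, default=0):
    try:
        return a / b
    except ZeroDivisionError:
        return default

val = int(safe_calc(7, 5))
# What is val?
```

Step-by-step execution trace:
1. `safe_calc(7, 5)` enters try: `return 7 / 5` → returns 1.4. No exception raised.
2. `except ZeroDivisionError` is skipped.
3. `int(1.4)` → 1 → val = 1.
Result: 1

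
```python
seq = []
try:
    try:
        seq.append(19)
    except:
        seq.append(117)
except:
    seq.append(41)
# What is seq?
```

Step-by-step execution trace:
1. Inner try: `seq.append(19)` → seq = [19]. No exception raised.
2. Inner `except` is skipped.
3. Inner try completes normally; outer `except` is skipped.
Result: [19]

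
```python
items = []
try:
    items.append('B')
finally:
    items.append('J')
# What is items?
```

Step-by-step execution trace:
1. try: `items.append('B')` → items = ['B'].
2. The try body completes without raising.
3. finally always runs: `items.append('J')` → items = ['B', 'J'].
Result: ['B', 'J']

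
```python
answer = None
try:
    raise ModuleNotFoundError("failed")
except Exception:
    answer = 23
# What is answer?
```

Step-by-step execution trace:
1. `raise ModuleNotFoundError(...)` raises ModuleNotFoundError.
2. `except Exception` matches (ModuleNotFoundError is a subclass of Exception) → answer = 23.
Result: 23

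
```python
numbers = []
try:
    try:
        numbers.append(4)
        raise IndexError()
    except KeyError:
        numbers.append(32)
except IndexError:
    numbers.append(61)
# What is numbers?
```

Step-by-step execution trace:
1. Inner try: `numbers.append(4)` → numbers = [4].
2. `raise IndexError()` raises IndexError.
3. Inner `except KeyError` does not match IndexError; exception propagates to outer try.
4. Outer `except IndexError` matches → `numbers.append(61)` → numbers = [4, 61].
Result: [4, 61]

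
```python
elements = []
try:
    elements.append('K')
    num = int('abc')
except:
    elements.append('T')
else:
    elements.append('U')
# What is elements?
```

Step-by-step execution trace:
1. try: `elements.append('K')` → elements = ['K'].
2. `num = int('abc')` raises ValueError.
3. bare `except` matches → `elements.append('T')` → elements = ['K', 'T'].
4. `else` is skipped (an exception was raised).
Result: ['K', 'T']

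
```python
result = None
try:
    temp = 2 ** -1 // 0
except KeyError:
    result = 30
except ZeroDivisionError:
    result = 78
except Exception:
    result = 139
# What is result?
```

Step-by-step execution trace:
1. `temp = 2 ** -1 // 0` raises ZeroDivisionError.
2. `except KeyError` does not match ZeroDivisionError; skipped.
3. `except ZeroDivisionError` matches → result = 78.
4. Remaining except clauses are skipped.
Result: 78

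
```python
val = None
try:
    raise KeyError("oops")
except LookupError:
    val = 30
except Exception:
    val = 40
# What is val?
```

Step-by-step execution trace:
1. `raise KeyError(...)` raises KeyError.
2. `except LookupError` matches (KeyError is a subclass of LookupError) → val = 30.
3. `except Exception` is not reached.
Result: 30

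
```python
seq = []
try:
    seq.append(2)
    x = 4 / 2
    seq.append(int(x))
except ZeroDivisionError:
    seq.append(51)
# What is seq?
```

Step-by-step execution trace:
1. try: `seq.append(2)` → seq = [2].
2. `x = 4 / 2` → x = 2.0. No exception raised.
3. `seq.append(int(x))` → seq = [2, 2].
4. `except ZeroDivisionError` is skipped (no exception was raised).
Result: [2, 2]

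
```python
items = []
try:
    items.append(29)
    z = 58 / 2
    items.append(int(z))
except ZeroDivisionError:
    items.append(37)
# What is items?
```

Step-by-step execution trace:
1. try: `items.append(29)` → items = [29].
2. `z = 58 / 2` → z = 29.0. No exception raised.
3. `items.append(int(z))` → items = [29, 29].
4. `except ZeroDivisionError` is skipped (no exception was raised).
Result: [29, 29]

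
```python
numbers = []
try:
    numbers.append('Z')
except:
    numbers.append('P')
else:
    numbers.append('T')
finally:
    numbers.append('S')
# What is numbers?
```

Step-by-step execution trace:
1. try: `numbers.append('Z')` → numbers = ['Z']. No exception raised.
2. `except` is skipped.
3. `else` runs: `numbers.append('T')` → numbers = ['Z', 'T'].
4. `finally` always runs: `numbers.append('S')` → numbers = ['Z', 'T', 'S'].
Result: ['Z', 'T', 'S']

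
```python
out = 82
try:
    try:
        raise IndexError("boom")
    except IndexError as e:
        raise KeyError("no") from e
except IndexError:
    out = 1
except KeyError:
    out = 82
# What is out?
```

Step-by-step execution trace:
1. Inner try raises IndexError; inner `except IndexError as e` catches it.
2. `raise KeyError(...) from e` raises KeyError (IndexError is attached as __cause__, but only KeyError is active).
3. Outer `except IndexError` does not match KeyError; skipped.
4. Outer `except KeyError` matches → out = 82.
Result: 82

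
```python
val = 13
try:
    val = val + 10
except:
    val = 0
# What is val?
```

Step-by-step execution trace:
1. val starts at 13.
2. try: `val = val + 10` → val = 23. No exception raised.
3. `except` is skipped.
Result: 23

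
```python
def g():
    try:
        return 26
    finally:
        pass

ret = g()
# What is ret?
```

Step-by-step execution trace:
1. `g()` enters try: `return 26` sets pending return value 26.
2. Before returning, `finally: pass` runs (no effect).
3. g() returns 26 → ret = 26.
Result: 26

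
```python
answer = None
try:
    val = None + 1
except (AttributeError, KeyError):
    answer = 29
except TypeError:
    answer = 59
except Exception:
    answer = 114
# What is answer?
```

Step-by-step execution trace:
1. `val = None + 1` raises TypeError.
2. `except (AttributeError, KeyError)` does not match TypeError; skipped.
3. `except TypeError` matches (exact type match) → answer = 59.
4. `except Exception` is not reached.
Result: 59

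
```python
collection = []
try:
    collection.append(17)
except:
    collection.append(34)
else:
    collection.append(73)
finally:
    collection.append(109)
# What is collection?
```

Step-by-step execution trace:
1. try: `collection.append(17)` → collection = [17]. No exception raised.
2. `except` is skipped.
3. `else` runs: `collection.append(73)` → collection = [17, 73].
4. `finally` always runs: `collection.append(109)` → collection = [17, 73, 109].
Result: [17, 73, 109]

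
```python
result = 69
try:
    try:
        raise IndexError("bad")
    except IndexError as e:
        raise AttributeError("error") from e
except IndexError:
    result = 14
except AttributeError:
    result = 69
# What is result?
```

Step-by-step execution trace:
1. Inner try raises IndexError; inner `except IndexError as e` catches it.
2. `raise AttributeError(...) from e` raises AttributeError (IndexError is attached as __cause__, but only AttributeError is active).
3. Outer `except IndexError` does not match AttributeError; skipped.
4. Outer `except AttributeError` matches → result = 69.
Result: 69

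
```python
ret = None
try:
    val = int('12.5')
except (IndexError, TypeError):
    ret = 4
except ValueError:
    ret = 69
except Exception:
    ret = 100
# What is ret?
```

Step-by-step execution trace:
1. `val = int('12.5')` raises ValueError.
2. `except (IndexError, TypeError)` does not match ValueError; skipped.
3. `except ValueError` matches (exact type match) → ret = 69.
4. `except Exception` is not reached.
Result: 69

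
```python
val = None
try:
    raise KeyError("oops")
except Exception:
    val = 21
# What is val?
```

Step-by-step execution trace:
1. `raise KeyError(...)` raises KeyError.
2. `except Exception` matches (KeyError is a subclass of Exception) → val = 21.
Result: 21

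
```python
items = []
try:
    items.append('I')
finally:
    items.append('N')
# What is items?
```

Step-by-step execution trace:
1. try: `items.append('I')` → items = ['I'].
2. The try body completes without raising.
3. finally always runs: `items.append('N')` → items = ['I', 'N'].
Result: ['I', 'N']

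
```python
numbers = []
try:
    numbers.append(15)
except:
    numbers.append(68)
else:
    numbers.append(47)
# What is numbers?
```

Step-by-step execution trace:
1. try: `numbers.append(15)` → numbers = [15]. No exception raised.
2. `except` is skipped.
3. `else` runs (try completed without exception): `numbers.append(47)` → numbers = [15, 47].
Result: [15, 47]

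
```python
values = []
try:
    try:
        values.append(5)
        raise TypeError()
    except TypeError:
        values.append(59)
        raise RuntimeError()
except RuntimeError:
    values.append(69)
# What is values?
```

Step-by-step execution trace:
1. Inner try: `values.append(5)` → values = [5].
2. `raise TypeError()` raises TypeError.
3. Inner `except TypeError` matches → `values.append(59)` → values = [5, 59].
4. `raise RuntimeError()` raises RuntimeError; propagates to outer try.
5. Outer `except RuntimeError` matches → `values.append(69)` → values = [5, 59, 69].
Result: [5, 59, 69]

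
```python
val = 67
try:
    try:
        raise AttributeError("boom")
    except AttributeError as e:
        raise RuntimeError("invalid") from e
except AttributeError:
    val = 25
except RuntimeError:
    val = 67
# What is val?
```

Step-by-step execution trace:
1. Inner try raises AttributeError; inner `except AttributeError as e` catches it.
2. `raise RuntimeError(...) from e` raises RuntimeError (AttributeError is attached as __cause__, but only RuntimeError is active).
3. Outer `except AttributeError` does not match RuntimeError; skipped.
4. Outer `except RuntimeError` matches → val = 67.
Result: 67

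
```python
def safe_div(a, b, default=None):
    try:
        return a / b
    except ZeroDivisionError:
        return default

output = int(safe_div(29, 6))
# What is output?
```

Step-by-step execution trace:
1. `safe_div(29, 6)` enters try: `return 29 / 6` → returns 4.833333333333333. No exception raised.
2. `except ZeroDivisionError` is skipped.
3. `int(4.833333333333333)` → 4 → output = 4.
Result: 4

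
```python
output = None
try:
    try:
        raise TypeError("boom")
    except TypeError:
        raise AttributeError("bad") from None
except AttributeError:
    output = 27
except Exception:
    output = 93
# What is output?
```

Step-by-step execution trace:
1. Inner try raises TypeError; inner `except TypeError` catches it.
2. `raise AttributeError(...) from None` raises AttributeError (from None suppresses __context__, but the active exception is still AttributeError).
3. Outer `except AttributeError` matches → output = 27.
4. `except Exception` is not reached.
Result: 27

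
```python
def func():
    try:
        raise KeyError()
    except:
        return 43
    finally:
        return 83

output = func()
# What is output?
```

Step-by-step execution trace:
1. `func()` enters try: `raise KeyError()` raises KeyError.
2. bare `except` matches → `return 43` sets pending return value 43.
3. Before returning, `finally: return 83` runs and overrides the pending return.
4. func() returns 83 → output = 83.
Result: 83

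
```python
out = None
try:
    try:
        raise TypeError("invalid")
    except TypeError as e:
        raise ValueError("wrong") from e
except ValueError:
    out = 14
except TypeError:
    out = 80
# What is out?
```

Step-by-step execution trace:
1. Inner try raises TypeError; inner `except TypeError as e` catches it.
2. `raise ValueError(...) from e` raises ValueError (TypeError is attached as __cause__, but only ValueError is active).
3. Outer `except ValueError` matches → out = 14.
4. `except TypeError` is not reached.
Result: 14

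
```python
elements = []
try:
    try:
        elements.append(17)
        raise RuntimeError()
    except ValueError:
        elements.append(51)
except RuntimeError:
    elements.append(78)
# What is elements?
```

Step-by-step execution trace:
1. Inner try: `elements.append(17)` → elements = [17].
2. `raise RuntimeError()` raises RuntimeError.
3. Inner `except ValueError` does not match RuntimeError; exception propagates to outer try.
4. Outer `except RuntimeError` matches → `elements.append(78)` → elements = [17, 78].
Result: [17, 78]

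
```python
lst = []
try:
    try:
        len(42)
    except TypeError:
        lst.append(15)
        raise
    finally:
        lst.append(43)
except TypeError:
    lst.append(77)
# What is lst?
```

Step-by-step execution trace:
1. Inner try: `len(42)` raises TypeError.
2. Inner `except TypeError` matches → `lst.append(15)` → lst = [15].
3. bare `raise` re-raises TypeError.
4. Inner `finally` runs during unwinding: `lst.append(43)` → lst = [15, 43].
5. Outer `except TypeError` matches → `lst.append(77)` → lst = [15, 43, 77].
Result: [15, 43, 77]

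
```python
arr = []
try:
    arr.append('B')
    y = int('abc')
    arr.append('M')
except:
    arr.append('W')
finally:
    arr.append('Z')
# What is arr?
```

Step-by-step execution trace:
1. try: `arr.append('B')` → arr = ['B'].
2. `y = int('abc')` raises ValueError; `arr.append('M')` is not reached.
3. bare `except` matches → `arr.append('W')` → arr = ['B', 'W'].
4. finally always runs: `arr.append('Z')` → arr = ['B', 'W', 'Z'].
Result: ['B', 'W', 'Z']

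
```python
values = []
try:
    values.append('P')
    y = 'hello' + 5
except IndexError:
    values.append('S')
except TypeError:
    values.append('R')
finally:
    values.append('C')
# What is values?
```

Step-by-step execution trace:
1. try: `values.append('P')` → values = ['P'].
2. `y = 'hello' + 5` raises TypeError.
3. `except IndexError` does not match TypeError; skipped.
4. `except TypeError` matches → `values.append('R')` → values = ['P', 'R'].
5. finally always runs: `values.append('C')` → values = ['P', 'R', 'C'].
Result: ['P', 'R', 'C']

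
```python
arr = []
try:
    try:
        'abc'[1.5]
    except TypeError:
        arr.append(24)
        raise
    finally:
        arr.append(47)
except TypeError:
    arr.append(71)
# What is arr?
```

Step-by-step execution trace:
1. Inner try: `'abc'[1.5]` raises TypeError.
2. Inner `except TypeError` matches → `arr.append(24)` → arr = [24].
3. bare `raise` re-raises TypeError.
4. Inner `finally` runs during unwinding: `arr.append(47)` → arr = [24, 47].
5. Outer `except TypeError` matches → `arr.append(71)` → arr = [24, 47, 71].
Result: [24, 47, 71]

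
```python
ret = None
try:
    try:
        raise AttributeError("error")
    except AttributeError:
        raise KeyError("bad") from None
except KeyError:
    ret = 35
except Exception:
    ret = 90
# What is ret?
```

Step-by-step execution trace:
1. Inner try raises AttributeError; inner `except AttributeError` catches it.
2. `raise KeyError(...) from None` raises KeyError (from None suppresses __context__, but the active exception is still KeyError).
3. Outer `except KeyError` matches → ret = 35.
4. `except Exception` is not reached.
Result: 35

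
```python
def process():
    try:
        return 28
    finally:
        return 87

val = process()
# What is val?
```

Step-by-step execution trace:
1. `process()` enters try: `return 28` sets pending return value 28.
2. Before returning, `finally: return 87` runs and overrides the pending return.
3. process() returns 87 → val = 87.
Result: 87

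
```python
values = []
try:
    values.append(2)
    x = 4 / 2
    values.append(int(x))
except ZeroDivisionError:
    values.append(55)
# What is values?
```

Step-by-step execution trace:
1. try: `values.append(2)` → values = [2].
2. `x = 4 / 2` → x = 2.0. No exception raised.
3. `values.append(int(x))` → values = [2, 2].
4. `except ZeroDivisionError` is skipped (no exception was raised).
Result: [2, 2]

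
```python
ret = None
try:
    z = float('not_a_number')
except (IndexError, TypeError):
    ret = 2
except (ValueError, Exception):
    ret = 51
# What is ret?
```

Step-by-step execution trace:
1. `z = float('not_a_number')` raises ValueError.
2. `except (IndexError, TypeError)` does not match ValueError; skipped.
3. `except (ValueError, Exception)` matches (ValueError is in the tuple) → ret = 51.
Result: 51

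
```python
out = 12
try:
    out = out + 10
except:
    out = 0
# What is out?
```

Step-by-step execution trace:
1. out starts at 12.
2. try: `out = out + 10` → out = 22. No exception raised.
3. `except` is skipped.
Result: 22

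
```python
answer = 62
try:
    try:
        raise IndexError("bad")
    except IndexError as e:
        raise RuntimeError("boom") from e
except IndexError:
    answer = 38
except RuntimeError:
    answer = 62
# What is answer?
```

Step-by-step execution trace:
1. Inner try raises IndexError; inner `except IndexError as e` catches it.
2. `raise RuntimeError(...) from e` raises RuntimeError (IndexError is attached as __cause__, but only RuntimeError is active).
3. Outer `except IndexError` does not match RuntimeError; skipped.
4. Outer `except RuntimeError` matches → answer = 62.
Result: 62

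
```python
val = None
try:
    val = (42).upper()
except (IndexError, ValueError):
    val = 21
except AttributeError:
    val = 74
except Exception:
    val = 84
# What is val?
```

Step-by-step execution trace:
1. `val = (42).upper()` raises AttributeError.
2. `except (IndexError, ValueError)` does not match AttributeError; skipped.
3. `except AttributeError` matches (exact type match) → val = 74.
4. `except Exception` is not reached.
Result: 74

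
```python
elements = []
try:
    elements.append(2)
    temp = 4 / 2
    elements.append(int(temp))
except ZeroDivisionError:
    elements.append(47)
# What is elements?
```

Step-by-step execution trace:
1. try: `elements.append(2)` → elements = [2].
2. `temp = 4 / 2` → temp = 2.0. No exception raised.
3. `elements.append(int(temp))` → elements = [2, 2].
4. `except ZeroDivisionError` is skipped (no exception was raised).
Result: [2, 2]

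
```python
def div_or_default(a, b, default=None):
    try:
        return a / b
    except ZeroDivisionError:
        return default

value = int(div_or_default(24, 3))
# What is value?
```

Step-by-step execution trace:
1. `div_or_default(24, 3)` enters try: `return 24 / 3` → returns 8.0. No exception raised.
2. `except ZeroDivisionError` is skipped.
3. `int(8.0)` → 8 → value = 8.
Result: 8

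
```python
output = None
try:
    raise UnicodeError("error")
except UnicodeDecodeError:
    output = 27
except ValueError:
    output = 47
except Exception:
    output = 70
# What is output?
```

Step-by-step execution trace:
1. `raise UnicodeError(...)` raises UnicodeError.
2. `except UnicodeDecodeError` does not match (UnicodeError is not a subclass of UnicodeDecodeError); skipped.
3. `except ValueError` matches (UnicodeError is a subclass of ValueError) → output = 47.
4. `except Exception` is not reached.
Result: 47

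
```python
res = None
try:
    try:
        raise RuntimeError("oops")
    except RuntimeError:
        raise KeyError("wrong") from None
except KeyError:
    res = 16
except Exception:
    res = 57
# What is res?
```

Step-by-step execution trace:
1. Inner try raises RuntimeError; inner `except RuntimeError` catches it.
2. `raise KeyError(...) from None` raises KeyError (from None suppresses __context__, but the active exception is still KeyError).
3. Outer `except KeyError` matches → res = 16.
4. `except Exception` is not reached.
Result: 16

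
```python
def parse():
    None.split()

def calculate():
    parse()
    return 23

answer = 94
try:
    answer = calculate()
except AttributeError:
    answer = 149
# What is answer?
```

Step-by-step execution trace:
1. answer starts at 94.
2. try: `calculate()` calls `parse()`.
3. `parse()` evaluates `None.split()`, which raises AttributeError; it propagates through calculate (uncaught).
4. `return 23` in calculate is not reached; the assignment to answer does not complete.
5. `except AttributeError` matches → answer = 149.
Result: 149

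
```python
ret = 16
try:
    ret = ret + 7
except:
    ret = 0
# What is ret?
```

Step-by-step execution trace:
1. ret starts at 16.
2. try: `ret = ret + 7` → ret = 23. No exception raised.
3. `except` is skipped.
Result: 23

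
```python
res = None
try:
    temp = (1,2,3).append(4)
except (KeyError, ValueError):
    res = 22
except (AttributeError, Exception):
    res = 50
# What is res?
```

Step-by-step execution trace:
1. `temp = (1,2,3).append(4)` raises AttributeError.
2. `except (KeyError, ValueError)` does not match AttributeError; skipped.
3. `except (AttributeError, Exception)` matches (AttributeError is in the tuple) → res = 50.
Result: 50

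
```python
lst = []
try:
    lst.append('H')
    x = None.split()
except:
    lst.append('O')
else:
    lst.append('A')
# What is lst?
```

Step-by-step execution trace:
1. try: `lst.append('H')` → lst = ['H'].
2. `x = None.split()` raises AttributeError.
3. bare `except` matches → `lst.append('O')` → lst = ['H', 'O'].
4. `else` is skipped (an exception was raised).
Result: ['H', 'O']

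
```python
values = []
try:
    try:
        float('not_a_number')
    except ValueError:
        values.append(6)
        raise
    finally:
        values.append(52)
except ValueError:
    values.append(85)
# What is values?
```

Step-by-step execution trace:
1. Inner try: `float('not_a_number')` raises ValueError.
2. Inner `except ValueError` matches → `values.append(6)` → values = [6].
3. bare `raise` re-raises ValueError.
4. Inner `finally` runs during unwinding: `values.append(52)` → values = [6, 52].
5. Outer `except ValueError` matches → `values.append(85)` → values = [6, 52, 85].
Result: [6, 52, 85]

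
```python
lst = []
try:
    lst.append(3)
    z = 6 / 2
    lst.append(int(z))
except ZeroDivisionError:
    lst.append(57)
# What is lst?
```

Step-by-step execution trace:
1. try: `lst.append(3)` → lst = [3].
2. `z = 6 / 2` → z = 3.0. No exception raised.
3. `lst.append(int(z))` → lst = [3, 3].
4. `except ZeroDivisionError` is skipped (no exception was raised).
Result: [3, 3]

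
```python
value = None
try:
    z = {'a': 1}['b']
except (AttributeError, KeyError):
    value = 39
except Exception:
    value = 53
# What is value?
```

Step-by-step execution trace:
1. `z = {'a': 1}['b']` raises KeyError.
2. `except (AttributeError, KeyError)` matches (KeyError is in the tuple) → value = 39.
3. `except Exception` is not reached.
Result: 39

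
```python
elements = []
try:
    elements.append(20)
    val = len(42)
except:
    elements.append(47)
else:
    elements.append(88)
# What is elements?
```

Step-by-step execution trace:
1. try: `elements.append(20)` → elements = [20].
2. `val = len(42)` raises TypeError.
3. bare `except` matches → `elements.append(47)` → elements = [20, 47].
4. `else` is skipped (an exception was raised).
Result: [20, 47]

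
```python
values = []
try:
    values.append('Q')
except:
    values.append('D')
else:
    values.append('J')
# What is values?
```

Step-by-step execution trace:
1. try: `values.append('Q')` → values = ['Q']. No exception raised.
2. `except` is skipped.
3. `else` runs (try completed without exception): `values.append('J')` → values = ['Q', 'J'].
Result: ['Q', 'J']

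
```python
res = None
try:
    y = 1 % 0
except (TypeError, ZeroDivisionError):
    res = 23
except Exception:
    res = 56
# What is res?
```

Step-by-step execution trace:
1. `y = 1 % 0` raises ZeroDivisionError.
2. `except (TypeError, ZeroDivisionError)` matches (ZeroDivisionError is in the tuple) → res = 23.
3. `except Exception` is not reached.
Result: 23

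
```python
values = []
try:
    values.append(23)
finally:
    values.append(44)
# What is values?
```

Step-by-step execution trace:
1. try: `values.append(23)` → values = [23].
2. The try body completes without raising.
3. finally always runs: `values.append(44)` → values = [23, 44].
Result: [23, 44]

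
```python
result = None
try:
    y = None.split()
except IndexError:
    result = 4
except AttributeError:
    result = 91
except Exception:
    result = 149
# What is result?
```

Step-by-step execution trace:
1. `y = None.split()` raises AttributeError.
2. `except IndexError` does not match AttributeError; skipped.
3. `except AttributeError` matches → result = 91.
4. Remaining except clauses are skipped.
Result: 91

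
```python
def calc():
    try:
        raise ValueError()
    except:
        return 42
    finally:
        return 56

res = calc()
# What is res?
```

Step-by-step execution trace:
1. `calc()` enters try: `raise ValueError()` raises ValueError.
2. bare `except` matches → `return 42` sets pending return value 42.
3. Before returning, `finally: return 56` runs and overrides the pending return.
4. calc() returns 56 → res = 56.
Result: 56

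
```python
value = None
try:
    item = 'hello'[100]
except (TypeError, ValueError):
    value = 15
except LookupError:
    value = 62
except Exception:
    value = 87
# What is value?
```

Step-by-step execution trace:
1. `item = 'hello'[100]` raises IndexError.
2. `except (TypeError, ValueError)` does not match IndexError; skipped.
3. `except LookupError` matches (IndexError is a subclass of LookupError) → value = 62.
4. `except Exception` is not reached.
Result: 62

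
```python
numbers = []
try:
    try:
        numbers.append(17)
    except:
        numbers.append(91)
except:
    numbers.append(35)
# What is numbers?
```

Step-by-step execution trace:
1. Inner try: `numbers.append(17)` → numbers = [17]. No exception raised.
2. Inner `except` is skipped.
3. Inner try completes normally; outer `except` is skipped.
Result: [17]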